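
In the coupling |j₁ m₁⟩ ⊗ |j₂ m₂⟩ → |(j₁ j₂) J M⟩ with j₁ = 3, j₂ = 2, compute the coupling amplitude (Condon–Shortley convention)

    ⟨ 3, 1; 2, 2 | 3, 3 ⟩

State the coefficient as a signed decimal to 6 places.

+√(1/6) ≈ +0.408248

j₁+j₂−J=2  J+j₁−j₂=4  J−j₁+j₂=2  j₁+j₂+J+1=9
(j₁±m₁, j₂±m₂, J±M) = (4,2,4,0,6,0)
P² = 1536
sum k=2..2:
  [2] +1/96 = 1/96
S = 1/96
C² = P²·S² = 1/6 ; C = +0.408248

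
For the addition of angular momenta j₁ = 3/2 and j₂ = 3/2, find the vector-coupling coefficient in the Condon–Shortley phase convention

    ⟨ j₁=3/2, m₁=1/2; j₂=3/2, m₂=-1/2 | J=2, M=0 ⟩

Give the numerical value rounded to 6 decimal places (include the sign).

+√(1/4) ≈ +0.500000

√[5·1!2!2!/6! · 2!1!1!2!2!2!] = √(4/9)
  +(−1)^0/∏(0,1,1,1,1,1)! = 1  (running 1)
  +(−1)^1/∏(1,0,0,0,2,2)! = -1/4  (running 3/4)
⟨..|..⟩ = √(4/9)·(3/4) = +0.500000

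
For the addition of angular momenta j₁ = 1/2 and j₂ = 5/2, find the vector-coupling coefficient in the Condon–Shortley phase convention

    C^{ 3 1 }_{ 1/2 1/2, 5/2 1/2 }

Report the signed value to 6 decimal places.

+0.816497  (= +√(2/3))

√[7·0!1!5!/7! · 1!0!3!2!4!2!] = √(96)
  +(−1)^0/∏(0,0,0,3,1,2)! = 1/12  (running 1/12)
⟨..|..⟩ = √(96)·(1/12) = +0.816497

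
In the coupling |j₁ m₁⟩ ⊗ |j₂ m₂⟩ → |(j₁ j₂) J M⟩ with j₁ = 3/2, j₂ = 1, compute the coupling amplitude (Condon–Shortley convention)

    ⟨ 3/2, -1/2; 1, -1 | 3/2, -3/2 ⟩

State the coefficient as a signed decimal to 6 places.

triangle: 1!*2!*1!/5! = 2/120
(j±m)!: 1!*2!*0!*2!*0!*3! = 24
prefactor² = (2J+1)*Δ*N² = 8/5
  k=0: +1/(0!*1!*2!*0!*0!*1!) = 1/2
Σ = 1/2  ⇒  CG² = 8/5*1/2² = 2/5
CG = +√(2/5) = +0.632456

+√(2/5) ≈ +0.632456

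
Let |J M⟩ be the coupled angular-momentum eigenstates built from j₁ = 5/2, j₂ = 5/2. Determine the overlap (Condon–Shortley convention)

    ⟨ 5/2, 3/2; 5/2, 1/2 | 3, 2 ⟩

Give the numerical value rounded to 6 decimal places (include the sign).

-0.288675  (= −√(1/12))

√[7·2!3!3!/9! · 4!1!3!2!5!1!] = √(48)
  +(−1)^0/∏(0,2,1,3,2,0)! = 1/24  (running 1/24)
  +(−1)^1/∏(1,1,0,2,3,1)! = -1/12  (running -1/24)
⟨..|..⟩ = √(48)·(-1/24) = -0.288675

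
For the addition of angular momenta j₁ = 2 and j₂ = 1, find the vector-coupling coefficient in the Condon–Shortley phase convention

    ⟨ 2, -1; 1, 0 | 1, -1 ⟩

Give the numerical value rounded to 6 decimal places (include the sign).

-0.547723  (= −√(3/10))

triangle: 2!×2!×0!/5! = 4/120
(j±m)!: 1!×3!×1!×1!×0!×2! = 12
prefactor² = (2J+1)×Δ×N² = 6/5
  k=1: −1/(1!×1!×2!×0!×0!×0!) = -1/2
Σ = -1/2  ⇒  CG² = 6/5×(-1/2)² = 3/10
CG = −√(3/10) = -0.547723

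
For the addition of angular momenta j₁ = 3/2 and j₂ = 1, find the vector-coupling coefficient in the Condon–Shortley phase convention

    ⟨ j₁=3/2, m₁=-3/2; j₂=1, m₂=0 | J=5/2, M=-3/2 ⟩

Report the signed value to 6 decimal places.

+√(2/5) ≈ +0.632456

j₁+j₂−J=0  J+j₁−j₂=3  J−j₁+j₂=2  j₁+j₂+J+1=6
(j₁±m₁, j₂±m₂, J±M) = (0,3,1,1,1,4)
P² = 72/5
sum k=0..0:
  [0] +1/6 = 1/6
S = 1/6
C² = P²·S² = 2/5 ; C = +0.632456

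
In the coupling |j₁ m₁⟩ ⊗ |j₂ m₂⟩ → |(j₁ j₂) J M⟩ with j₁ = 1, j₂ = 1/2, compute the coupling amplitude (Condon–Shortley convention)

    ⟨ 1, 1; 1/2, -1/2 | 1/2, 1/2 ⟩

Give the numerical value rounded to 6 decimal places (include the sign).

triangle: 1!·1!·0!/3! = 1/6
(j±m)!: 2!·0!·0!·1!·1!·0! = 2
prefactor² = (2J+1)·Δ·N² = 2/3
  k=0: +1/(0!·1!·0!·0!·1!·0!) = 1
Σ = 1  ⇒  CG² = 2/3·1² = 2/3
CG = +√(2/3) = +0.816497

+0.816497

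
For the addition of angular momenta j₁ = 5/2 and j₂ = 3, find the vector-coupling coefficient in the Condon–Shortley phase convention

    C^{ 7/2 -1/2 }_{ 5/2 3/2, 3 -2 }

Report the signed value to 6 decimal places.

j₁+j₂−J=2  J+j₁−j₂=3  J−j₁+j₂=4  j₁+j₂+J+1=10
(j₁±m₁, j₂±m₂, J±M) = (4,1,1,5,3,4)
P² = 9216/35
sum k=0..1:
  [0] +1/24 = 1/24
  [1] −1/144 = -1/144
S = 5/144
C² = P²·S² = 20/63 ; C = +0.563436

+0.563436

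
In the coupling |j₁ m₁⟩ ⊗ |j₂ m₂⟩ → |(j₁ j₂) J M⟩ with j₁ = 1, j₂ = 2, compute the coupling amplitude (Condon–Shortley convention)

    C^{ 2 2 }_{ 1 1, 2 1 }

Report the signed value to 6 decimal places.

j₁+j₂−J=1  J+j₁−j₂=1  J−j₁+j₂=3  j₁+j₂+J+1=6
(j₁±m₁, j₂±m₂, J±M) = (2,0,3,1,4,0)
P² = 12
sum k=0..0:
  [0] +1/6 = 1/6
S = 1/6
C² = P²·S² = 1/3 ; C = +0.577350

+0.577350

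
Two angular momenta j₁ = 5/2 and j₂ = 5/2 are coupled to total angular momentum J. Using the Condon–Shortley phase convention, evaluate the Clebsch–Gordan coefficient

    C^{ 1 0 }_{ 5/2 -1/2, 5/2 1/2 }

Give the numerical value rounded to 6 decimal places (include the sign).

+√(1/70) = +0.119523

triangle: 4!×1!×1!/7! = 24/5040
(j±m)!: 2!×3!×3!×2!×1!×1! = 144
prefactor² = (2J+1)×Δ×N² = 72/35
  k=2: +1/(2!×2!×1!×1!×0!×0!) = 1/4
  k=3: −1/(3!×1!×0!×0!×1!×1!) = -1/6
Σ = 1/12  ⇒  CG² = 72/35×1/12² = 1/70
CG = +√(1/70) = +0.119523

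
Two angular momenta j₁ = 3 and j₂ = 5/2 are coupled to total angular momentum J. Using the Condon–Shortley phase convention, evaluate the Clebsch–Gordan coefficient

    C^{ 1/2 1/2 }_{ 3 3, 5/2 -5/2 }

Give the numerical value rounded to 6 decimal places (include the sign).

+√(2/7) = +0.534522

triangle: 5!·1!·0!/7! = 120/5040
(j±m)!: 6!·0!·0!·5!·1!·0! = 86400
prefactor² = (2J+1)·Δ·N² = 28800/7
  k=0: +1/(0!·5!·0!·0!·1!·0!) = 1/120
Σ = 1/120  ⇒  CG² = 28800/7·1/120² = 2/7
CG = +√(2/7) = +0.534522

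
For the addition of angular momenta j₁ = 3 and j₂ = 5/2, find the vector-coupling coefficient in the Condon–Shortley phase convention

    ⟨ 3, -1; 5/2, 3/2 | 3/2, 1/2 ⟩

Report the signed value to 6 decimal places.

−√(7/30) = -0.483046

√[4·4!2!1!/8! · 2!4!4!1!2!1!] = √(384/35)
  +(−1)^3/∏(3,1,1,1,1,0)! = -1/6  (running -1/6)
  +(−1)^4/∏(4,0,0,0,2,1)! = 1/48  (running -7/48)
⟨..|..⟩ = √(384/35)·(-7/48) = -0.483046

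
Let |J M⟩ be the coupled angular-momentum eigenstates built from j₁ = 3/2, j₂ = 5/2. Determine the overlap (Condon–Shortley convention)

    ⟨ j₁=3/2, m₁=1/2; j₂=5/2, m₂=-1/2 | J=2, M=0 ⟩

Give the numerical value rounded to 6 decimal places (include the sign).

-0.267261  (= −√(1/14))

j₁+j₂−J=2  J+j₁−j₂=1  J−j₁+j₂=3  j₁+j₂+J+1=7
(j₁±m₁, j₂±m₂, J±M) = (2,1,2,3,2,2)
P² = 8/7
sum k=0..1:
  [0] +1/4 = 1/4
  [1] −1/2 = -1/2
S = -1/4
C² = P²·S² = 1/14 ; C = -0.267261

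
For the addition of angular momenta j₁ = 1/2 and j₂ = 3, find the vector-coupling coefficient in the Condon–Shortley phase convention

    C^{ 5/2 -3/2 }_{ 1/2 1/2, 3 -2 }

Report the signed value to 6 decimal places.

+0.845154

√[6·1!0!5!/7! · 1!0!1!5!1!4!] = √(2880/7)
  +(−1)^0/∏(0,1,0,1,0,4)! = 1/24  (running 1/24)
⟨..|..⟩ = √(2880/7)·(1/24) = +0.845154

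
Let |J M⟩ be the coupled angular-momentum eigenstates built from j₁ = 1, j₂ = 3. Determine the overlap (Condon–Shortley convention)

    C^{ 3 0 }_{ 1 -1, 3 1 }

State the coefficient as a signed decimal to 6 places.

√[7·1!1!5!/8! · 0!2!4!2!3!3!] = √(72)
  +(−1)^1/∏(1,0,1,3,0,2)! = -1/12  (running -1/12)
⟨..|..⟩ = √(72)·(-1/12) = -0.707107

-0.707107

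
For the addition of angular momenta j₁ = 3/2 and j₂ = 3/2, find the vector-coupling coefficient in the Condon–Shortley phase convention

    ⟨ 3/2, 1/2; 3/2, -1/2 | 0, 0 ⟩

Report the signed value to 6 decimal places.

-0.500000  (= −√(1/4))

j₁+j₂−J=3  J+j₁−j₂=0  J−j₁+j₂=0  j₁+j₂+J+1=4
(j₁±m₁, j₂±m₂, J±M) = (2,1,1,2,0,0)
P² = 1
sum k=1..1:
  [1] −1/2 = -1/2
S = -1/2
C² = P²·S² = 1/4 ; C = -0.500000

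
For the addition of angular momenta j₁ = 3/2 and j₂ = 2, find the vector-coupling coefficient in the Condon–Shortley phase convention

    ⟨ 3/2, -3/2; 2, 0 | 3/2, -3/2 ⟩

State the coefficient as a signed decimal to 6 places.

+0.447214  (= +√(1/5))

j₁+j₂−J=2  J+j₁−j₂=1  J−j₁+j₂=2  j₁+j₂+J+1=6
(j₁±m₁, j₂±m₂, J±M) = (0,3,2,2,0,3)
P² = 16/5
sum k=2..2:
  [2] +1/4 = 1/4
S = 1/4
C² = P²·S² = 1/5 ; C = +0.447214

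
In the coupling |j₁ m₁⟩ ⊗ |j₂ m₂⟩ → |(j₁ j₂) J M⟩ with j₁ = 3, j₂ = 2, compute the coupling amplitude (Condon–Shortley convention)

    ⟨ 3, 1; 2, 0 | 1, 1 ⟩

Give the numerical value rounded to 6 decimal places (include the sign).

j₁+j₂−J=4  J+j₁−j₂=2  J−j₁+j₂=0  j₁+j₂+J+1=7
(j₁±m₁, j₂±m₂, J±M) = (4,2,2,2,2,0)
P² = 384/35
sum k=2..2:
  [2] +1/8 = 1/8
S = 1/8
C² = P²·S² = 6/35 ; C = +0.414039

+0.414039  (= +√(6/35))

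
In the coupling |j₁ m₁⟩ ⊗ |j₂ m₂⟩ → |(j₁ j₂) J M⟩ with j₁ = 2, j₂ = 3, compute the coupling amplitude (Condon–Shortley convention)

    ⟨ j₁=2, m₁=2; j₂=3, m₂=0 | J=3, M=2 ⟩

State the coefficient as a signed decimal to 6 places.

+√(1/3) ≈ +0.577350

triangle: 2!·2!·4!/9! = 96/362880
(j±m)!: 4!·0!·3!·3!·5!·1! = 103680
prefactor² = (2J+1)·Δ·N² = 192
  k=0: +1/(0!·2!·0!·3!·2!·1!) = 1/24
Σ = 1/24  ⇒  CG² = 192·1/24² = 1/3
CG = +√(1/3) = +0.577350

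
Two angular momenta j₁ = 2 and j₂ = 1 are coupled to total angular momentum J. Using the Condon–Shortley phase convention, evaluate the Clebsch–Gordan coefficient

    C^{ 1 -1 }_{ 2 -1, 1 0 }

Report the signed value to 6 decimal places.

√[3·2!2!0!/5! · 1!3!1!1!0!2!] = √(6/5)
  +(−1)^1/∏(1,1,2,0,0,0)! = -1/2  (running -1/2)
⟨..|..⟩ = √(6/5)·(-1/2) = -0.547723

−√(3/10) ≈ -0.547723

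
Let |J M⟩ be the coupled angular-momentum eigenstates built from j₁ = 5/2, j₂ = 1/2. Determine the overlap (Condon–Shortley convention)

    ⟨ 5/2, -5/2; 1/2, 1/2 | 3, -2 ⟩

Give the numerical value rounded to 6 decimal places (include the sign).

+√(1/6) = +0.408248

√[7·0!5!1!/7! · 0!5!1!0!1!5!] = √(2400)
  +(−1)^0/∏(0,0,5,1,0,0)! = 1/120  (running 1/120)
⟨..|..⟩ = √(2400)·(1/120) = +0.408248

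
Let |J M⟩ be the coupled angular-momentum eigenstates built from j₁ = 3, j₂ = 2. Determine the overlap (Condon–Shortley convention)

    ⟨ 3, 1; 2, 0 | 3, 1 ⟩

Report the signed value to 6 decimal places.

j₁+j₂−J=2  J+j₁−j₂=4  J−j₁+j₂=2  j₁+j₂+J+1=9
(j₁±m₁, j₂±m₂, J±M) = (4,2,2,2,4,2)
P² = 256/15
sum k=0..2:
  [0] +1/16 = 1/16
  [1] −1/6 = -1/6
  [2] +1/96 = 1/96
S = -3/32
C² = P²·S² = 3/20 ; C = -0.387298

−√(3/20) = -0.387298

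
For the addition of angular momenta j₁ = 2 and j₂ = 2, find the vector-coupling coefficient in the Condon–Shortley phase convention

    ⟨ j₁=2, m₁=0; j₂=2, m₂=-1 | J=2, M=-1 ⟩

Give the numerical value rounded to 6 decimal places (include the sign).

−√(1/14) ≈ -0.267261

j₁+j₂−J=2  J+j₁−j₂=2  J−j₁+j₂=2  j₁+j₂+J+1=7
(j₁±m₁, j₂±m₂, J±M) = (2,2,1,3,1,3)
P² = 8/7
sum k=0..1:
  [0] +1/4 = 1/4
  [1] −1/2 = -1/2
S = -1/4
C² = P²·S² = 1/14 ; C = -0.267261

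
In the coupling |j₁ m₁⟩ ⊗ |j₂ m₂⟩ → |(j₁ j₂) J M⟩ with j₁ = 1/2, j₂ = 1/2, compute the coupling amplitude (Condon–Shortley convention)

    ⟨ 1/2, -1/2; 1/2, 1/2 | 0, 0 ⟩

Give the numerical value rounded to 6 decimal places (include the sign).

j₁+j₂−J=1  J+j₁−j₂=0  J−j₁+j₂=0  j₁+j₂+J+1=2
(j₁±m₁, j₂±m₂, J±M) = (0,1,1,0,0,0)
P² = 1/2
sum k=1..1:
  [1] −1/1 = -1
S = -1
C² = P²·S² = 1/2 ; C = -0.707107

−√(1/2) ≈ -0.707107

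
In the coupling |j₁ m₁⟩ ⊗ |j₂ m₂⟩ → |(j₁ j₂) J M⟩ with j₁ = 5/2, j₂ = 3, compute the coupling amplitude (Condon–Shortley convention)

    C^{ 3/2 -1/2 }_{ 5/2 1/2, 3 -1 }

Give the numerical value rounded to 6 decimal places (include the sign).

−√(1/105) ≈ -0.097590

triangle: 4!*1!*2!/8! = 48/40320
(j±m)!: 3!*2!*2!*4!*1!*2! = 1152
prefactor² = (2J+1)*Δ*N² = 192/35
  k=1: −1/(1!*3!*1!*1!*0!*1!) = -1/6
  k=2: +1/(2!*2!*0!*0!*1!*2!) = 1/8
Σ = -1/24  ⇒  CG² = 192/35*(-1/24)² = 1/105
CG = −√(1/105) = -0.097590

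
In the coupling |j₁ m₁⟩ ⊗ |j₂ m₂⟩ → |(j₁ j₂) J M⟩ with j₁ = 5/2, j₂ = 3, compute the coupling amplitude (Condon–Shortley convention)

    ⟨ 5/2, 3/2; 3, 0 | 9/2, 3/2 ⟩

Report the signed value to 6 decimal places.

√[10·1!4!5!/11! · 4!1!3!3!6!3!] = √(207360/77)
  +(−1)^0/∏(0,1,1,3,3,2)! = 1/72  (running 1/72)
  +(−1)^1/∏(1,0,0,2,4,3)! = -1/288  (running 1/96)
⟨..|..⟩ = √(207360/77)·(1/96) = +0.540562

+0.540562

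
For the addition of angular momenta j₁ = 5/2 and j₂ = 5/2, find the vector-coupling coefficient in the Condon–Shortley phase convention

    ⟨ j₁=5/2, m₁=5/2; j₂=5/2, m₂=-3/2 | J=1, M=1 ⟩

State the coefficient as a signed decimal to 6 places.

+√(1/7) ≈ +0.377964

j₁+j₂−J=4  J+j₁−j₂=1  J−j₁+j₂=1  j₁+j₂+J+1=7
(j₁±m₁, j₂±m₂, J±M) = (5,0,1,4,2,0)
P² = 576/7
sum k=0..0:
  [0] +1/24 = 1/24
S = 1/24
C² = P²·S² = 1/7 ; C = +0.377964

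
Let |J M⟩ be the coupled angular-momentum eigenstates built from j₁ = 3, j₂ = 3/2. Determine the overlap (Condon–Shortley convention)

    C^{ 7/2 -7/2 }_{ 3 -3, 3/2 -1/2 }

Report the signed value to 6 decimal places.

−√(2/3) ≈ -0.816497

triangle: 1!×5!×2!/9! = 240/362880
(j±m)!: 0!×6!×1!×2!×0!×7! = 7257600
prefactor² = (2J+1)×Δ×N² = 38400
  k=1: −1/(1!×0!×5!×0!×0!×2!) = -1/240
Σ = -1/240  ⇒  CG² = 38400×(-1/240)² = 2/3
CG = −√(2/3) = -0.816497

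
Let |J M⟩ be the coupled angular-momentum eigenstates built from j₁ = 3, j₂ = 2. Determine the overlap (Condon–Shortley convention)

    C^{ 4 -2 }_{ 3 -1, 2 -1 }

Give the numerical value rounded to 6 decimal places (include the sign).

+√(1/28) ≈ +0.188982

triangle: 1!·5!·3!/10! = 720/3628800
(j±m)!: 2!·4!·1!·3!·2!·6! = 414720
prefactor² = (2J+1)·Δ·N² = 5184/7
  k=0: +1/(0!·1!·4!·1!·1!·2!) = 1/48
  k=1: −1/(1!·0!·3!·0!·2!·3!) = -1/72
Σ = 1/144  ⇒  CG² = 5184/7·1/144² = 1/28
CG = +√(1/28) = +0.188982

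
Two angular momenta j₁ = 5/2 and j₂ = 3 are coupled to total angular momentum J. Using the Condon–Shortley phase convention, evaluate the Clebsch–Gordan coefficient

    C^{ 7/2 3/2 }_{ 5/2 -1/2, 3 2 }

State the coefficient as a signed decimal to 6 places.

triangle: 2!×3!×4!/10! = 288/3628800
(j±m)!: 2!×3!×5!×1!×5!×2! = 345600
prefactor² = (2J+1)×Δ×N² = 1536/7
  k=1: −1/(1!×1!×2!×4!×1!×0!) = -1/48
  k=2: +1/(2!×0!×1!×3!×2!×1!) = 1/24
Σ = 1/48  ⇒  CG² = 1536/7×1/48² = 2/21
CG = +√(2/21) = +0.308607

+√(2/21) ≈ +0.308607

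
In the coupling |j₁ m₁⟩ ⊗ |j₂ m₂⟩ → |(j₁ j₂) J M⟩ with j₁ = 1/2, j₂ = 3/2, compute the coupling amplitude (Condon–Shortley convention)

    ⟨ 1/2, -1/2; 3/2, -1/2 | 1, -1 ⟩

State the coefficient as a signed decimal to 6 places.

-0.500000  (= −√(1/4))

√[3·1!0!2!/4! · 0!1!1!2!0!2!] = √(1)
  +(−1)^1/∏(1,0,0,0,0,2)! = -1/2  (running -1/2)
⟨..|..⟩ = √(1)·(-1/2) = -0.500000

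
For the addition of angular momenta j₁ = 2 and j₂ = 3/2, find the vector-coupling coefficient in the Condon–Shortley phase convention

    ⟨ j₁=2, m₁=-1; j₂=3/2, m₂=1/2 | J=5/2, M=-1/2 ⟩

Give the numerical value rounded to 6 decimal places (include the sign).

j₁+j₂−J=1  J+j₁−j₂=3  J−j₁+j₂=2  j₁+j₂+J+1=7
(j₁±m₁, j₂±m₂, J±M) = (1,3,2,1,2,3)
P² = 72/35
sum k=0..1:
  [0] +1/12 = 1/12
  [1] −1/2 = -1/2
S = -5/12
C² = P²·S² = 5/14 ; C = -0.597614

−√(5/14) ≈ -0.597614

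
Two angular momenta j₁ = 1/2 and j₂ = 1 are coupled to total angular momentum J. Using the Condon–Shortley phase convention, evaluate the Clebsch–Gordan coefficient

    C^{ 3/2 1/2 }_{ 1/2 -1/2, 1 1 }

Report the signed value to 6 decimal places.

+0.577350

triangle: 0!·1!·2!/4! = 2/24
(j±m)!: 0!·1!·2!·0!·2!·1! = 4
prefactor² = (2J+1)·Δ·N² = 4/3
  k=0: +1/(0!·0!·1!·2!·0!·0!) = 1/2
Σ = 1/2  ⇒  CG² = 4/3·1/2² = 1/3
CG = +√(1/3) = +0.577350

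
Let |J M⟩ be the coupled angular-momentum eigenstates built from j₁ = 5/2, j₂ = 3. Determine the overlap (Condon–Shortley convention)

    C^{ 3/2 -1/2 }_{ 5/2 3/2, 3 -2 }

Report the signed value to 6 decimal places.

-0.218218

j₁+j₂−J=4  J+j₁−j₂=1  J−j₁+j₂=2  j₁+j₂+J+1=8
(j₁±m₁, j₂±m₂, J±M) = (4,1,1,5,1,2)
P² = 192/7
sum k=0..1:
  [0] +1/24 = 1/24
  [1] −1/12 = -1/12
S = -1/24
C² = P²·S² = 1/21 ; C = -0.218218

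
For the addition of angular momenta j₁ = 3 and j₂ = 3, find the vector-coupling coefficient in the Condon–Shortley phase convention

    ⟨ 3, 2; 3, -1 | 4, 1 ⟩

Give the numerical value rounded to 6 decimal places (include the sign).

+0.455842  (= +√(16/77))

triangle: 2!×4!×4!/11! = 1152/39916800
(j±m)!: 5!×1!×2!×4!×5!×3! = 4147200
prefactor² = (2J+1)×Δ×N² = 82944/77
  k=0: +1/(0!×2!×1!×2!×3!×2!) = 1/48
  k=1: −1/(1!×1!×0!×1!×4!×3!) = -1/144
Σ = 1/72  ⇒  CG² = 82944/77×1/72² = 16/77
CG = +√(16/77) = +0.455842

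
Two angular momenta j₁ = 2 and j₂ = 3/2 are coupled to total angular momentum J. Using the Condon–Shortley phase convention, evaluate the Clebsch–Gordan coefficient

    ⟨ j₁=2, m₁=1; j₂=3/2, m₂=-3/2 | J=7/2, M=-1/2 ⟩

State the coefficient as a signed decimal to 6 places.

√[8·0!4!3!/8! · 3!1!0!3!3!4!] = √(5184/35)
  +(−1)^0/∏(0,0,1,0,3,3)! = 1/36  (running 1/36)
⟨..|..⟩ = √(5184/35)·(1/36) = +0.338062

+0.338062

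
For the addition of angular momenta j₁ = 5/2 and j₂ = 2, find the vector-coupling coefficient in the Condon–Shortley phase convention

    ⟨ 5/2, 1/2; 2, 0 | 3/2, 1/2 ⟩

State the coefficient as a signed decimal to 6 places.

triangle: 3!·2!·1!/7! = 12/5040
(j±m)!: 3!·2!·2!·2!·2!·1! = 96
prefactor² = (2J+1)·Δ·N² = 32/35
  k=1: −1/(1!·2!·1!·1!·1!·0!) = -1/2
  k=2: +1/(2!·1!·0!·0!·2!·1!) = 1/4
Σ = -1/4  ⇒  CG² = 32/35·(-1/4)² = 2/35
CG = −√(2/35) = -0.239046

-0.239046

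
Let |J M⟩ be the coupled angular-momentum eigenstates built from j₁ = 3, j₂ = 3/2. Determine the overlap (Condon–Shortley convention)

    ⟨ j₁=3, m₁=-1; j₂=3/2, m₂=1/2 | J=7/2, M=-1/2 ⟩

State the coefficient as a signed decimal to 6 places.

j₁+j₂−J=1  J+j₁−j₂=5  J−j₁+j₂=2  j₁+j₂+J+1=9
(j₁±m₁, j₂±m₂, J±M) = (2,4,2,1,3,4)
P² = 512/7
sum k=0..1:
  [0] +1/48 = 1/48
  [1] −1/12 = -1/12
S = -1/16
C² = P²·S² = 2/7 ; C = -0.534522

−√(2/7) = -0.534522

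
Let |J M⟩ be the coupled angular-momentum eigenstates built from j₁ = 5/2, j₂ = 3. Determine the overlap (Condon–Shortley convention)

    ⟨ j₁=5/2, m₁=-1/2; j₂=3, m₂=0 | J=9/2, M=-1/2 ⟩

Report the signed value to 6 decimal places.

-0.208063  (= −√(10/231))

j₁+j₂−J=1  J+j₁−j₂=4  J−j₁+j₂=5  j₁+j₂+J+1=11
(j₁±m₁, j₂±m₂, J±M) = (2,3,3,3,4,5)
P² = 69120/77
sum k=0..1:
  [0] +1/72 = 1/72
  [1] −1/48 = -1/48
S = -1/144
C² = P²·S² = 10/231 ; C = -0.208063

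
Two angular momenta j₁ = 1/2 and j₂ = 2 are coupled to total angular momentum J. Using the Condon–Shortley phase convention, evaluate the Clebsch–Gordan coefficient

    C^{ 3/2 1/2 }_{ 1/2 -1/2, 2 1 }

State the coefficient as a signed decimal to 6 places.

-0.774597

j₁+j₂−J=1  J+j₁−j₂=0  J−j₁+j₂=3  j₁+j₂+J+1=5
(j₁±m₁, j₂±m₂, J±M) = (0,1,3,1,2,1)
P² = 12/5
sum k=1..1:
  [1] −1/2 = -1/2
S = -1/2
C² = P²·S² = 3/5 ; C = -0.774597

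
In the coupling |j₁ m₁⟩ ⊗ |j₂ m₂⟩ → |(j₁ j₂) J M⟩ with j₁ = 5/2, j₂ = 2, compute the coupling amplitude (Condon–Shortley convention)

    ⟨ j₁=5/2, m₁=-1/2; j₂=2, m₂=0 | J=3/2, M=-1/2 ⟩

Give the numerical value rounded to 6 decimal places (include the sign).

+√(2/35) = +0.239046

j₁+j₂−J=3  J+j₁−j₂=2  J−j₁+j₂=1  j₁+j₂+J+1=7
(j₁±m₁, j₂±m₂, J±M) = (2,3,2,2,1,2)
P² = 32/35
sum k=1..2:
  [1] −1/4 = -1/4
  [2] +1/2 = 1/2
S = 1/4
C² = P²·S² = 2/35 ; C = +0.239046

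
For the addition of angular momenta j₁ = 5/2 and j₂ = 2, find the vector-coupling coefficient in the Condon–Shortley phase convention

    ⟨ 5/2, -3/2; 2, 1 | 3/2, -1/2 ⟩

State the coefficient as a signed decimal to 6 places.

√[4·3!2!1!/7! · 1!4!3!1!1!2!] = √(96/35)
  +(−1)^2/∏(2,1,2,1,0,0)! = 1/4  (running 1/4)
  +(−1)^3/∏(3,0,1,0,1,1)! = -1/6  (running 1/12)
⟨..|..⟩ = √(96/35)·(1/12) = +0.138013

+√(2/105) = +0.138013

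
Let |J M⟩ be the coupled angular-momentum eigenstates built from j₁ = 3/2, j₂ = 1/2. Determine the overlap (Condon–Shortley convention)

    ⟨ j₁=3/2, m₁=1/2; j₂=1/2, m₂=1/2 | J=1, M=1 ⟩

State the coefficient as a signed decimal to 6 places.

triangle: 1!*2!*0!/4! = 2/24
(j±m)!: 2!*1!*1!*0!*2!*0! = 4
prefactor² = (2J+1)*Δ*N² = 1
  k=1: −1/(1!*0!*0!*0!*2!*0!) = -1/2
Σ = -1/2  ⇒  CG² = 1*(-1/2)² = 1/4
CG = −√(1/4) = -0.500000

−√(1/4) = -0.500000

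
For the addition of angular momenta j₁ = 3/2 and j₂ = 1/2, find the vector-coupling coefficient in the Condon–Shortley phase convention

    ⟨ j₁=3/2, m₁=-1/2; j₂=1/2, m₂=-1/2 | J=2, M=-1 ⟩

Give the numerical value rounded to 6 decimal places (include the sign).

√[5·0!3!1!/5! · 1!2!0!1!1!3!] = √(3)
  +(−1)^0/∏(0,0,2,0,1,1)! = 1/2  (running 1/2)
⟨..|..⟩ = √(3)·(1/2) = +0.866025

+√(3/4) = +0.866025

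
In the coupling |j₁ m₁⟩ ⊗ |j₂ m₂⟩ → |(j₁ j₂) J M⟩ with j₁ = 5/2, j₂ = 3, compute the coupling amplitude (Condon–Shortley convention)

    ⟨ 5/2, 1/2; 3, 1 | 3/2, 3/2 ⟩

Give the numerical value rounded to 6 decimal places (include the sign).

√[4·4!1!2!/8! · 3!2!4!2!3!0!] = √(576/35)
  +(−1)^2/∏(2,2,0,2,1,0)! = 1/8  (running 1/8)
⟨..|..⟩ = √(576/35)·(1/8) = +0.507093

+√(9/35) ≈ +0.507093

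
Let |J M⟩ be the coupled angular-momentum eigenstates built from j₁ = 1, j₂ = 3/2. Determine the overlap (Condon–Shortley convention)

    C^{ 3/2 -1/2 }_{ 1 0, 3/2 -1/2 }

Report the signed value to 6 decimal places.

j₁+j₂−J=1  J+j₁−j₂=1  J−j₁+j₂=2  j₁+j₂+J+1=5
(j₁±m₁, j₂±m₂, J±M) = (1,1,1,2,1,2)
P² = 4/15
sum k=0..1:
  [0] +1/1 = 1
  [1] −1/2 = -1/2
S = 1/2
C² = P²·S² = 1/15 ; C = +0.258199

+√(1/15) = +0.258199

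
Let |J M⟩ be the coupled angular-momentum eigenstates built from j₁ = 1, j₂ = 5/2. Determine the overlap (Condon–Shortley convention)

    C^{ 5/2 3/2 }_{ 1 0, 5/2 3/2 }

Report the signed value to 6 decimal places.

j₁+j₂−J=1  J+j₁−j₂=1  J−j₁+j₂=4  j₁+j₂+J+1=7
(j₁±m₁, j₂±m₂, J±M) = (1,1,4,1,4,1)
P² = 576/35
sum k=0..1:
  [0] +1/24 = 1/24
  [1] −1/6 = -1/6
S = -1/8
C² = P²·S² = 9/35 ; C = -0.507093

-0.507093  (= −√(9/35))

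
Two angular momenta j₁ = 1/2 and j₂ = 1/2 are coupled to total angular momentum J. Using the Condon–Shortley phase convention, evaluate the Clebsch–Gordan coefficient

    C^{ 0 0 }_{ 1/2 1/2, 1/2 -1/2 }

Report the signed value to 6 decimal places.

+√(1/2) ≈ +0.707107

j₁+j₂−J=1  J+j₁−j₂=0  J−j₁+j₂=0  j₁+j₂+J+1=2
(j₁±m₁, j₂±m₂, J±M) = (1,0,0,1,0,0)
P² = 1/2
sum k=0..0:
  [0] +1/1 = 1
S = 1
C² = P²·S² = 1/2 ; C = +0.707107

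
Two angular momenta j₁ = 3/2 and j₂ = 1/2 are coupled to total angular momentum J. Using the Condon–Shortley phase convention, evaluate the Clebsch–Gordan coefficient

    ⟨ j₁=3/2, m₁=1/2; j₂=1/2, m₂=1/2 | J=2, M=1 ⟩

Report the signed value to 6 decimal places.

√[5·0!3!1!/5! · 2!1!1!0!3!1!] = √(3)
  +(−1)^0/∏(0,0,1,1,2,0)! = 1/2  (running 1/2)
⟨..|..⟩ = √(3)·(1/2) = +0.866025

+0.866025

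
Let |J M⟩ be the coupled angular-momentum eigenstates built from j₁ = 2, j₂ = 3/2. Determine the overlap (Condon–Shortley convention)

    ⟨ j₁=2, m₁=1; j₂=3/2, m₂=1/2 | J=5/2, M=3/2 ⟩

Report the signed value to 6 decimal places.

j₁+j₂−J=1  J+j₁−j₂=3  J−j₁+j₂=2  j₁+j₂+J+1=7
(j₁±m₁, j₂±m₂, J±M) = (3,1,2,1,4,1)
P² = 144/35
sum k=0..1:
  [0] +1/4 = 1/4
  [1] −1/6 = -1/6
S = 1/12
C² = P²·S² = 1/35 ; C = +0.169031

+0.169031  (= +√(1/35))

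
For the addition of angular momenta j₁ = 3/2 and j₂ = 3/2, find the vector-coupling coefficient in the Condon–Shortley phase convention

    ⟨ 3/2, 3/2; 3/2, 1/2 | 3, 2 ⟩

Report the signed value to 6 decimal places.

+0.707107

triangle: 0!·3!·3!/7! = 36/5040
(j±m)!: 3!·0!·2!·1!·5!·1! = 1440
prefactor² = (2J+1)·Δ·N² = 72
  k=0: +1/(0!·0!·0!·2!·3!·1!) = 1/12
Σ = 1/12  ⇒  CG² = 72·1/12² = 1/2
CG = +√(1/2) = +0.707107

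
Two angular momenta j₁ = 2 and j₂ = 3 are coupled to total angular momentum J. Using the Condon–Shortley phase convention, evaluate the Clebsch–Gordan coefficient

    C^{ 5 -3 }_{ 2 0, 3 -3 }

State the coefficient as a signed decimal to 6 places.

+√(2/15) = +0.365148

√[11·0!4!6!/11! · 2!2!0!6!2!8!] = √(1105920)
  +(−1)^0/∏(0,0,2,0,2,6)! = 1/2880  (running 1/2880)
⟨..|..⟩ = √(1105920)·(1/2880) = +0.365148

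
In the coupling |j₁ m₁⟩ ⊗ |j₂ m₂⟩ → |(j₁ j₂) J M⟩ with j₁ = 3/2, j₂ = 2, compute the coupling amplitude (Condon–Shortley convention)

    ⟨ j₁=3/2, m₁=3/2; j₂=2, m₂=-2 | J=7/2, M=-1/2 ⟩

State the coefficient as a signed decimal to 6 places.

+√(1/35) ≈ +0.169031

√[8·0!3!4!/8! · 3!0!0!4!3!4!] = √(20736/35)
  +(−1)^0/∏(0,0,0,0,3,4)! = 1/144  (running 1/144)
⟨..|..⟩ = √(20736/35)·(1/144) = +0.169031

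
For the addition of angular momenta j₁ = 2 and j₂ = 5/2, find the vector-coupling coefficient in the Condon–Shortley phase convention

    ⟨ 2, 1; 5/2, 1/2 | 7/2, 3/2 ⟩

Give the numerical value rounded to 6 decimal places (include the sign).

j₁+j₂−J=1  J+j₁−j₂=3  J−j₁+j₂=4  j₁+j₂+J+1=9
(j₁±m₁, j₂±m₂, J±M) = (3,1,3,2,5,2)
P² = 384/7
sum k=0..1:
  [0] +1/12 = 1/12
  [1] −1/24 = -1/24
S = 1/24
C² = P²·S² = 2/21 ; C = +0.308607

+√(2/21) = +0.308607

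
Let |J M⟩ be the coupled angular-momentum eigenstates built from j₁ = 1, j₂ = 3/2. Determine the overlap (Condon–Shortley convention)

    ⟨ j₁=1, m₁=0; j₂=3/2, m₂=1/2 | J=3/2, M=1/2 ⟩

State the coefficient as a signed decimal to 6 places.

−√(1/15) = -0.258199

√[4·1!1!2!/5! · 1!1!2!1!2!1!] = √(4/15)
  +(−1)^0/∏(0,1,1,2,0,0)! = 1/2  (running 1/2)
  +(−1)^1/∏(1,0,0,1,1,1)! = -1  (running -1/2)
⟨..|..⟩ = √(4/15)·(-1/2) = -0.258199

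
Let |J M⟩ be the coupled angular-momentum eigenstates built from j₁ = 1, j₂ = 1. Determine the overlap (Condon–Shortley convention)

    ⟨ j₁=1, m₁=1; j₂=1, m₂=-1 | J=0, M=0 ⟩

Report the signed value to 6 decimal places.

+0.577350  (= +√(1/3))

triangle: 2!·0!·0!/3! = 2/6
(j±m)!: 2!·0!·0!·2!·0!·0! = 4
prefactor² = (2J+1)·Δ·N² = 4/3
  k=0: +1/(0!·2!·0!·0!·0!·0!) = 1/2
Σ = 1/2  ⇒  CG² = 4/3·1/2² = 1/3
CG = +√(1/3) = +0.577350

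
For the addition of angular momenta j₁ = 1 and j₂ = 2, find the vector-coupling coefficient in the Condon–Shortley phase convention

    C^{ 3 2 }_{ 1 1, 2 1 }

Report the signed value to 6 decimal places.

triangle: 0!×2!×4!/7! = 48/5040
(j±m)!: 2!×0!×3!×1!×5!×1! = 1440
prefactor² = (2J+1)×Δ×N² = 96
  k=0: +1/(0!×0!×0!×3!×2!×1!) = 1/12
Σ = 1/12  ⇒  CG² = 96×1/12² = 2/3
CG = +√(2/3) = +0.816497

+√(2/3) = +0.816497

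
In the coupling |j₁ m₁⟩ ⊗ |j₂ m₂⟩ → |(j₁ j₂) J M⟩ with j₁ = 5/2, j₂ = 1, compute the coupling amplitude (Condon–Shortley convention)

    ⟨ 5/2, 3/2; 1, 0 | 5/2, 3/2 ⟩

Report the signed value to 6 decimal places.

+0.507093  (= +√(9/35))

j₁+j₂−J=1  J+j₁−j₂=4  J−j₁+j₂=1  j₁+j₂+J+1=7
(j₁±m₁, j₂±m₂, J±M) = (4,1,1,1,4,1)
P² = 576/35
sum k=0..1:
  [0] +1/6 = 1/6
  [1] −1/24 = -1/24
S = 1/8
C² = P²·S² = 9/35 ; C = +0.507093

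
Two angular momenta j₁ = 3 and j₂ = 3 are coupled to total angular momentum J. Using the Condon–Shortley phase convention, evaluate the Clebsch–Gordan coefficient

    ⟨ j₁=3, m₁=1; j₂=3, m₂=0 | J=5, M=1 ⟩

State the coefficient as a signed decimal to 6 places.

j₁+j₂−J=1  J+j₁−j₂=5  J−j₁+j₂=5  j₁+j₂+J+1=12
(j₁±m₁, j₂±m₂, J±M) = (4,2,3,3,6,4)
P² = 69120/7
sum k=0..1:
  [0] +1/144 = 1/144
  [1] −1/288 = -1/288
S = 1/288
C² = P²·S² = 5/42 ; C = +0.345033

+√(5/42) ≈ +0.345033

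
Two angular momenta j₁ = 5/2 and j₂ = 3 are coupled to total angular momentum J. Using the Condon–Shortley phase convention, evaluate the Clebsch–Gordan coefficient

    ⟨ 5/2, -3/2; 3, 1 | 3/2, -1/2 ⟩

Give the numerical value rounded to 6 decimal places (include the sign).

j₁+j₂−J=4  J+j₁−j₂=1  J−j₁+j₂=2  j₁+j₂+J+1=8
(j₁±m₁, j₂±m₂, J±M) = (1,4,4,2,1,2)
P² = 384/35
sum k=3..4:
  [3] −1/6 = -1/6
  [4] +1/48 = 1/48
S = -7/48
C² = P²·S² = 7/30 ; C = -0.483046

-0.483046  (= −√(7/30))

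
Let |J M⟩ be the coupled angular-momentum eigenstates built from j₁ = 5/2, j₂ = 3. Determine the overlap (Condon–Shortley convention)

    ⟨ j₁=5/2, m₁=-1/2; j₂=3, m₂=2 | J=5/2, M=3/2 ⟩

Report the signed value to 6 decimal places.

√[6·3!2!3!/9! · 2!3!5!1!4!1!] = √(288/7)
  +(−1)^2/∏(2,1,1,3,1,0)! = 1/12  (running 1/12)
  +(−1)^3/∏(3,0,0,2,2,1)! = -1/24  (running 1/24)
⟨..|..⟩ = √(288/7)·(1/24) = +0.267261

+√(1/14) ≈ +0.267261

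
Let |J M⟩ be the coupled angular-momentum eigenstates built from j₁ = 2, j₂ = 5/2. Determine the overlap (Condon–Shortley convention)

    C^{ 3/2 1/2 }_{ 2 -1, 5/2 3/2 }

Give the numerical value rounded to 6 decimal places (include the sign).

+√(2/105) = +0.138013

j₁+j₂−J=3  J+j₁−j₂=1  J−j₁+j₂=2  j₁+j₂+J+1=7
(j₁±m₁, j₂±m₂, J±M) = (1,3,4,1,2,1)
P² = 96/35
sum k=2..3:
  [2] +1/4 = 1/4
  [3] −1/6 = -1/6
S = 1/12
C² = P²·S² = 2/105 ; C = +0.138013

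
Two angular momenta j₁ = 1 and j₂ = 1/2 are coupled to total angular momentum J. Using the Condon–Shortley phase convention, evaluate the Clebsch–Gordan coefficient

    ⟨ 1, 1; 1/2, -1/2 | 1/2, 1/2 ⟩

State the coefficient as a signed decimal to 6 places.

√[2·1!1!0!/3! · 2!0!0!1!1!0!] = √(2/3)
  +(−1)^0/∏(0,1,0,0,1,0)! = 1  (running 1)
⟨..|..⟩ = √(2/3)·(1) = +0.816497

+0.816497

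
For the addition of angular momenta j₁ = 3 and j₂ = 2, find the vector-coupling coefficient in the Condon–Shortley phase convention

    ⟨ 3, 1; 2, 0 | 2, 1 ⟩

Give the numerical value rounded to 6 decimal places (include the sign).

−√(1/7) ≈ -0.377964

j₁+j₂−J=3  J+j₁−j₂=3  J−j₁+j₂=1  j₁+j₂+J+1=8
(j₁±m₁, j₂±m₂, J±M) = (4,2,2,2,3,1)
P² = 36/7
sum k=1..2:
  [1] −1/4 = -1/4
  [2] +1/12 = 1/12
S = -1/6
C² = P²·S² = 1/7 ; C = -0.377964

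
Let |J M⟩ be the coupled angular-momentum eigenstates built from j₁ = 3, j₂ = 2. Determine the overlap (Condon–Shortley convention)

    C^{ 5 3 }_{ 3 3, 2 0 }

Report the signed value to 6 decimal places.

+0.365148  (= +√(2/15))

triangle: 0!×6!×4!/11! = 17280/39916800
(j±m)!: 6!×0!×2!×2!×8!×2! = 232243200
prefactor² = (2J+1)×Δ×N² = 1105920
  k=0: +1/(0!×0!×0!×2!×6!×2!) = 1/2880
Σ = 1/2880  ⇒  CG² = 1105920×1/2880² = 2/15
CG = +√(2/15) = +0.365148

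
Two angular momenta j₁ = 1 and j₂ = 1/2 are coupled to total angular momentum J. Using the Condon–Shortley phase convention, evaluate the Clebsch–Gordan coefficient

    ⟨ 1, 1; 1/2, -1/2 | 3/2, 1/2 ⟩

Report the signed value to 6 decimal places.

j₁+j₂−J=0  J+j₁−j₂=2  J−j₁+j₂=1  j₁+j₂+J+1=4
(j₁±m₁, j₂±m₂, J±M) = (2,0,0,1,2,1)
P² = 4/3
sum k=0..0:
  [0] +1/2 = 1/2
S = 1/2
C² = P²·S² = 1/3 ; C = +0.577350

+√(1/3) ≈ +0.577350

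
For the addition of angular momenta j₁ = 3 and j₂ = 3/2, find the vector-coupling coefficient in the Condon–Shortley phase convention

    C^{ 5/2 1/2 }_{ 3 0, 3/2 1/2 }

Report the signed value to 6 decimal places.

-0.414039

√[6·2!4!1!/8! · 3!3!2!1!3!2!] = √(216/35)
  +(−1)^1/∏(1,1,2,1,2,0)! = -1/4  (running -1/4)
  +(−1)^2/∏(2,0,1,0,3,1)! = 1/12  (running -1/6)
⟨..|..⟩ = √(216/35)·(-1/6) = -0.414039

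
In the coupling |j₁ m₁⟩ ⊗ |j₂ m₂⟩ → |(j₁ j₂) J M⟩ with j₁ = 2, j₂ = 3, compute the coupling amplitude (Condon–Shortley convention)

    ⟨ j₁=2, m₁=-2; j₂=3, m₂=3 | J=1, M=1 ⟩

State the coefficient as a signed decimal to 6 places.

+√(3/7) = +0.654654

j₁+j₂−J=4  J+j₁−j₂=0  J−j₁+j₂=2  j₁+j₂+J+1=7
(j₁±m₁, j₂±m₂, J±M) = (0,4,6,0,2,0)
P² = 6912/7
sum k=4..4:
  [4] +1/48 = 1/48
S = 1/48
C² = P²·S² = 3/7 ; C = +0.654654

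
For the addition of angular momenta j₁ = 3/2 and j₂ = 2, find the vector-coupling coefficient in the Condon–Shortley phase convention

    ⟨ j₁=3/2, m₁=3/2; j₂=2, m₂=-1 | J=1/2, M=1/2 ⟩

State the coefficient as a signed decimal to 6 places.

+0.316228  (= +√(1/10))

√[2·3!0!1!/5! · 3!0!1!3!1!0!] = √(18/5)
  +(−1)^0/∏(0,3,0,1,0,0)! = 1/6  (running 1/6)
⟨..|..⟩ = √(18/5)·(1/6) = +0.316228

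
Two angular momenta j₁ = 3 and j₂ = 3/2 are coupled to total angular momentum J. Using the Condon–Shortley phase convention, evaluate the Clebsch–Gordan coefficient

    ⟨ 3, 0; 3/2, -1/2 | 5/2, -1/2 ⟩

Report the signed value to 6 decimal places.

j₁+j₂−J=2  J+j₁−j₂=4  J−j₁+j₂=1  j₁+j₂+J+1=8
(j₁±m₁, j₂±m₂, J±M) = (3,3,1,2,2,3)
P² = 216/35
sum k=0..1:
  [0] +1/12 = 1/12
  [1] −1/4 = -1/4
S = -1/6
C² = P²·S² = 6/35 ; C = -0.414039

-0.414039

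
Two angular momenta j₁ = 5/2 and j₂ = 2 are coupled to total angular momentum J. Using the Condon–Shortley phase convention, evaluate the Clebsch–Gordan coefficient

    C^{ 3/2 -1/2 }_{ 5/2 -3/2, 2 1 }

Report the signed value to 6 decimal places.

triangle: 3!·2!·1!/7! = 12/5040
(j±m)!: 1!·4!·3!·1!·1!·2! = 288
prefactor² = (2J+1)·Δ·N² = 96/35
  k=2: +1/(2!·1!·2!·1!·0!·0!) = 1/4
  k=3: −1/(3!·0!·1!·0!·1!·1!) = -1/6
Σ = 1/12  ⇒  CG² = 96/35·1/12² = 2/105
CG = +√(2/105) = +0.138013

+0.138013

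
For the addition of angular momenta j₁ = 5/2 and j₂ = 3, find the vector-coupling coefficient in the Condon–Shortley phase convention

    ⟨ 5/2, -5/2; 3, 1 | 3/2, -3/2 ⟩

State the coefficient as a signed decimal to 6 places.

+√(1/14) ≈ +0.267261

j₁+j₂−J=4  J+j₁−j₂=1  J−j₁+j₂=2  j₁+j₂+J+1=8
(j₁±m₁, j₂±m₂, J±M) = (0,5,4,2,0,3)
P² = 1152/7
sum k=4..4:
  [4] +1/48 = 1/48
S = 1/48
C² = P²·S² = 1/14 ; C = +0.267261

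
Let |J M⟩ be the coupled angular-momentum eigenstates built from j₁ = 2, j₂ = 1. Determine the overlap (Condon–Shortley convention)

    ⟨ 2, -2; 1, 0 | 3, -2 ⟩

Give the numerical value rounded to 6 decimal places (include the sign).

+0.577350  (= +√(1/3))

triangle: 0!*4!*2!/7! = 48/5040
(j±m)!: 0!*4!*1!*1!*1!*5! = 2880
prefactor² = (2J+1)*Δ*N² = 192
  k=0: +1/(0!*0!*4!*1!*0!*1!) = 1/24
Σ = 1/24  ⇒  CG² = 192*1/24² = 1/3
CG = +√(1/3) = +0.577350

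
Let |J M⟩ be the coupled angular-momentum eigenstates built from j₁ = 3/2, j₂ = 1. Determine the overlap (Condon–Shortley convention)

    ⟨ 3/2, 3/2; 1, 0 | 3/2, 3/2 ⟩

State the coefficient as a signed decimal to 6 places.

+0.774597

j₁+j₂−J=1  J+j₁−j₂=2  J−j₁+j₂=1  j₁+j₂+J+1=5
(j₁±m₁, j₂±m₂, J±M) = (3,0,1,1,3,0)
P² = 12/5
sum k=0..0:
  [0] +1/2 = 1/2
S = 1/2
C² = P²·S² = 3/5 ; C = +0.774597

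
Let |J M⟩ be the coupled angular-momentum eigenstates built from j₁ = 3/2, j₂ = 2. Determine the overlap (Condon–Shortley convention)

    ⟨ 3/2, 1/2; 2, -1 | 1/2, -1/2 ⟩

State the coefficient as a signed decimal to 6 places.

triangle: 3!×0!×1!/5! = 6/120
(j±m)!: 2!×1!×1!×3!×0!×1! = 12
prefactor² = (2J+1)×Δ×N² = 6/5
  k=1: −1/(1!×2!×0!×0!×0!×1!) = -1/2
Σ = -1/2  ⇒  CG² = 6/5×(-1/2)² = 3/10
CG = −√(3/10) = -0.547723

-0.547723  (= −√(3/10))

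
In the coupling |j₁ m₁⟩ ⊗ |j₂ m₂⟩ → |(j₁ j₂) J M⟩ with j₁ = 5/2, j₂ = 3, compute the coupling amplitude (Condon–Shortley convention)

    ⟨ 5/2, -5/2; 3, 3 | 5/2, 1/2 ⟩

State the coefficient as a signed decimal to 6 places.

-0.487950  (= −√(5/21))

triangle: 3!×2!×3!/9! = 72/362880
(j±m)!: 0!×5!×6!×0!×3!×2! = 1036800
prefactor² = (2J+1)×Δ×N² = 8640/7
  k=3: −1/(3!×0!×2!×3!×0!×0!) = -1/72
Σ = -1/72  ⇒  CG² = 8640/7×(-1/72)² = 5/21
CG = −√(5/21) = -0.487950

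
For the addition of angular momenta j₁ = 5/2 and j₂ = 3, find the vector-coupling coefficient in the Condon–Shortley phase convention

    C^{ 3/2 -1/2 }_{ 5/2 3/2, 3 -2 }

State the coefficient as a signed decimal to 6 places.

-0.218218  (= −√(1/21))

√[4·4!1!2!/8! · 4!1!1!5!1!2!] = √(192/7)
  +(−1)^0/∏(0,4,1,1,0,1)! = 1/24  (running 1/24)
  +(−1)^1/∏(1,3,0,0,1,2)! = -1/12  (running -1/24)
⟨..|..⟩ = √(192/7)·(-1/24) = -0.218218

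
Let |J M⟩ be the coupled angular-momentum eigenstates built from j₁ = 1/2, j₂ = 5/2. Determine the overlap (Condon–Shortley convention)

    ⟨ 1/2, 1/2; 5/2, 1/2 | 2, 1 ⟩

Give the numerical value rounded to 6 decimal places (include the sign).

+√(1/3) = +0.577350

√[5·1!0!4!/6! · 1!0!3!2!3!1!] = √(12)
  +(−1)^0/∏(0,1,0,3,0,1)! = 1/6  (running 1/6)
⟨..|..⟩ = √(12)·(1/6) = +0.577350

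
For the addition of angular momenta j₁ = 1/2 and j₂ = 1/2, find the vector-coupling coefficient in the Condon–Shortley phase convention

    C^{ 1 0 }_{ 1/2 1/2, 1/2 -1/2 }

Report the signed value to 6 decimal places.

√[3·0!1!1!/3! · 1!0!0!1!1!1!] = √(1/2)
  +(−1)^0/∏(0,0,0,0,1,1)! = 1  (running 1)
⟨..|..⟩ = √(1/2)·(1) = +0.707107

+√(1/2) = +0.707107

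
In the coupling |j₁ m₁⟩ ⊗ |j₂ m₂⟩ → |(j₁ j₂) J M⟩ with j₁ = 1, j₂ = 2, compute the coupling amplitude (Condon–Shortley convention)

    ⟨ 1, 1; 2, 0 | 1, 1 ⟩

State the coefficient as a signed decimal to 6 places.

+0.316228  (= +√(1/10))

j₁+j₂−J=2  J+j₁−j₂=0  J−j₁+j₂=2  j₁+j₂+J+1=5
(j₁±m₁, j₂±m₂, J±M) = (2,0,2,2,2,0)
P² = 8/5
sum k=0..0:
  [0] +1/4 = 1/4
S = 1/4
C² = P²·S² = 1/10 ; C = +0.316228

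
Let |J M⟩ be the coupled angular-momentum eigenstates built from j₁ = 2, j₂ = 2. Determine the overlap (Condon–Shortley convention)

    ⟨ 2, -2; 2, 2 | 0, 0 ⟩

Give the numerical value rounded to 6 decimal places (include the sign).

triangle: 4!·0!·0!/5! = 24/120
(j±m)!: 0!·4!·4!·0!·0!·0! = 576
prefactor² = (2J+1)·Δ·N² = 576/5
  k=4: +1/(4!·0!·0!·0!·0!·0!) = 1/24
Σ = 1/24  ⇒  CG² = 576/5·1/24² = 1/5
CG = +√(1/5) = +0.447214

+√(1/5) = +0.447214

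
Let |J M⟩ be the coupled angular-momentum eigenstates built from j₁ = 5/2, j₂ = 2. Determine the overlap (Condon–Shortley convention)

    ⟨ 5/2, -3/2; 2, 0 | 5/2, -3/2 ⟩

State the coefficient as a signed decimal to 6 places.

√[6·2!3!2!/8! · 1!4!2!2!1!4!] = √(288/35)
  +(−1)^1/∏(1,1,3,1,0,1)! = -1/6  (running -1/6)
  +(−1)^2/∏(2,0,2,0,1,2)! = 1/8  (running -1/24)
⟨..|..⟩ = √(288/35)·(-1/24) = -0.119523

-0.119523  (= −√(1/70))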